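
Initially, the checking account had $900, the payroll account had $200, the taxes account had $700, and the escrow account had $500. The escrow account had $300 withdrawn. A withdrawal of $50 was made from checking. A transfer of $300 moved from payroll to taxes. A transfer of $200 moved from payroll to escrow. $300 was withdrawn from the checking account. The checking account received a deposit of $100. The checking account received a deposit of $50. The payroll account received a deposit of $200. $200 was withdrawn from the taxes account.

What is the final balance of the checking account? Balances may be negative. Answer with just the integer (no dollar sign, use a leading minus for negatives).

Tracking account balances step by step:
Start: checking=900, payroll=200, taxes=700, escrow=500
Event 1 (withdraw 300 from escrow): escrow: 500 - 300 = 200. Balances: checking=900, payroll=200, taxes=700, escrow=200
Event 2 (withdraw 50 from checking): checking: 900 - 50 = 850. Balances: checking=850, payroll=200, taxes=700, escrow=200
Event 3 (transfer 300 payroll -> taxes): payroll: 200 - 300 = -100, taxes: 700 + 300 = 1000. Balances: checking=850, payroll=-100, taxes=1000, escrow=200
Event 4 (transfer 200 payroll -> escrow): payroll: -100 - 200 = -300, escrow: 200 + 200 = 400. Balances: checking=850, payroll=-300, taxes=1000, escrow=400
Event 5 (withdraw 300 from checking): checking: 850 - 300 = 550. Balances: checking=550, payroll=-300, taxes=1000, escrow=400
Event 6 (deposit 100 to checking): checking: 550 + 100 = 650. Balances: checking=650, payroll=-300, taxes=1000, escrow=400
Event 7 (deposit 50 to checking): checking: 650 + 50 = 700. Balances: checking=700, payroll=-300, taxes=1000, escrow=400
Event 8 (deposit 200 to payroll): payroll: -300 + 200 = -100. Balances: checking=700, payroll=-100, taxes=1000, escrow=400
Event 9 (withdraw 200 from taxes): taxes: 1000 - 200 = 800. Balances: checking=700, payroll=-100, taxes=800, escrow=400

Final balance of checking: 700

Answer: 700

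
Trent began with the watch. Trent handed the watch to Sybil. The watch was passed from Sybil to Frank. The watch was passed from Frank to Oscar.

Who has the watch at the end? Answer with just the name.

Tracking the watch through each event:
Start: Trent has the watch.
After event 1: Sybil has the watch.
After event 2: Frank has the watch.
After event 3: Oscar has the watch.

Answer: Oscar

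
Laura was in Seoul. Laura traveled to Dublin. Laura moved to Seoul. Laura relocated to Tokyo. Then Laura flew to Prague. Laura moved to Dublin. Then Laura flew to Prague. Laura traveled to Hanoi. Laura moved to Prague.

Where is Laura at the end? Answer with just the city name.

Answer: Prague

Derivation:
Tracking Laura's location:
Start: Laura is in Seoul.
After move 1: Seoul -> Dublin. Laura is in Dublin.
After move 2: Dublin -> Seoul. Laura is in Seoul.
After move 3: Seoul -> Tokyo. Laura is in Tokyo.
After move 4: Tokyo -> Prague. Laura is in Prague.
After move 5: Prague -> Dublin. Laura is in Dublin.
After move 6: Dublin -> Prague. Laura is in Prague.
After move 7: Prague -> Hanoi. Laura is in Hanoi.
After move 8: Hanoi -> Prague. Laura is in Prague.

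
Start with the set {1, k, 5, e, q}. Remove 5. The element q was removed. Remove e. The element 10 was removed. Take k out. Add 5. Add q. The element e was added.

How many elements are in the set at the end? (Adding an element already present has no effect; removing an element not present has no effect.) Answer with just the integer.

Tracking the set through each operation:
Start: {1, 5, e, k, q}
Event 1 (remove 5): removed. Set: {1, e, k, q}
Event 2 (remove q): removed. Set: {1, e, k}
Event 3 (remove e): removed. Set: {1, k}
Event 4 (remove 10): not present, no change. Set: {1, k}
Event 5 (remove k): removed. Set: {1}
Event 6 (add 5): added. Set: {1, 5}
Event 7 (add q): added. Set: {1, 5, q}
Event 8 (add e): added. Set: {1, 5, e, q}

Final set: {1, 5, e, q} (size 4)

Answer: 4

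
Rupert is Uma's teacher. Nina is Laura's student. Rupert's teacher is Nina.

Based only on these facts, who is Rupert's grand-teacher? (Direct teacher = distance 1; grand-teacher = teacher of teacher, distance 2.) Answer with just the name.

Answer: Laura

Derivation:
Reconstructing the teacher chain from the given facts:
  Laura -> Nina -> Rupert -> Uma
(each arrow means 'teacher of the next')
Positions in the chain (0 = top):
  position of Laura: 0
  position of Nina: 1
  position of Rupert: 2
  position of Uma: 3

Rupert is at position 2; the grand-teacher is 2 steps up the chain, i.e. position 0: Laura.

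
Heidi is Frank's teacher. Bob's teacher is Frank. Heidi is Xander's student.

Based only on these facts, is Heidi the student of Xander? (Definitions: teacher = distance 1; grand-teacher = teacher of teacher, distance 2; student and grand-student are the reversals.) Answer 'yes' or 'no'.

Reconstructing the teacher chain from the given facts:
  Xander -> Heidi -> Frank -> Bob
(each arrow means 'teacher of the next')
Positions in the chain (0 = top):
  position of Xander: 0
  position of Heidi: 1
  position of Frank: 2
  position of Bob: 3

Heidi is at position 1, Xander is at position 0; signed distance (j - i) = -1.
'student' requires j - i = -1. Actual distance is -1, so the relation HOLDS.

Answer: yes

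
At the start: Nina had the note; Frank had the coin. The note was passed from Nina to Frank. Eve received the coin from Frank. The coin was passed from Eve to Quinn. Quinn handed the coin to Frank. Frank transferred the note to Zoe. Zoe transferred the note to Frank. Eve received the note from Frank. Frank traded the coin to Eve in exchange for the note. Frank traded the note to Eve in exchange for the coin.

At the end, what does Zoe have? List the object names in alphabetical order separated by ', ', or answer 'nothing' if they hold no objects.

Tracking all object holders:
Start: note:Nina, coin:Frank
Event 1 (give note: Nina -> Frank). State: note:Frank, coin:Frank
Event 2 (give coin: Frank -> Eve). State: note:Frank, coin:Eve
Event 3 (give coin: Eve -> Quinn). State: note:Frank, coin:Quinn
Event 4 (give coin: Quinn -> Frank). State: note:Frank, coin:Frank
Event 5 (give note: Frank -> Zoe). State: note:Zoe, coin:Frank
Event 6 (give note: Zoe -> Frank). State: note:Frank, coin:Frank
Event 7 (give note: Frank -> Eve). State: note:Eve, coin:Frank
Event 8 (swap coin<->note: now coin:Eve, note:Frank). State: note:Frank, coin:Eve
Event 9 (swap note<->coin: now note:Eve, coin:Frank). State: note:Eve, coin:Frank

Final state: note:Eve, coin:Frank
Zoe holds: (nothing).

Answer: nothing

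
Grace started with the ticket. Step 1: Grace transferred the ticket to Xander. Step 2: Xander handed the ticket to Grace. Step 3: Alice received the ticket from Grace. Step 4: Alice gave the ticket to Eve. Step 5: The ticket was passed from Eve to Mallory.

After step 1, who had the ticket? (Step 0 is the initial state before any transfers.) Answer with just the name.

Tracking the ticket holder through step 1:
After step 0 (start): Grace
After step 1: Xander

At step 1, the holder is Xander.

Answer: Xander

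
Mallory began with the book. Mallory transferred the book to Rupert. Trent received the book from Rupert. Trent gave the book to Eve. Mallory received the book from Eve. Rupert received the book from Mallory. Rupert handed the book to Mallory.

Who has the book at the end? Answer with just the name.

Answer: Mallory

Derivation:
Tracking the book through each event:
Start: Mallory has the book.
After event 1: Rupert has the book.
After event 2: Trent has the book.
After event 3: Eve has the book.
After event 4: Mallory has the book.
After event 5: Rupert has the book.
After event 6: Mallory has the book.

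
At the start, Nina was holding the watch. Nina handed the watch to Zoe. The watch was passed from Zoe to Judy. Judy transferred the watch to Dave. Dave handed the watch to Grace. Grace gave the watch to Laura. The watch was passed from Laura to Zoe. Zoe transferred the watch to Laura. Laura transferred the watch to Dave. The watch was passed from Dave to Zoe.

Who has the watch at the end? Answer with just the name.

Tracking the watch through each event:
Start: Nina has the watch.
After event 1: Zoe has the watch.
After event 2: Judy has the watch.
After event 3: Dave has the watch.
After event 4: Grace has the watch.
After event 5: Laura has the watch.
After event 6: Zoe has the watch.
After event 7: Laura has the watch.
After event 8: Dave has the watch.
After event 9: Zoe has the watch.

Answer: Zoe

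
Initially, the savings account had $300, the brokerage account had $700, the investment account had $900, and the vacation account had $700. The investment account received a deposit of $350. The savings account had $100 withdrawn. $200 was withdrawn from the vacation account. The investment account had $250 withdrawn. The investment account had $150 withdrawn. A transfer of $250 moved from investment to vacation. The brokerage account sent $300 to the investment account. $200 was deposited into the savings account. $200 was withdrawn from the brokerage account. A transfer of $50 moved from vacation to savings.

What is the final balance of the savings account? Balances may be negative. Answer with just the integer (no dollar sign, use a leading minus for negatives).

Tracking account balances step by step:
Start: savings=300, brokerage=700, investment=900, vacation=700
Event 1 (deposit 350 to investment): investment: 900 + 350 = 1250. Balances: savings=300, brokerage=700, investment=1250, vacation=700
Event 2 (withdraw 100 from savings): savings: 300 - 100 = 200. Balances: savings=200, brokerage=700, investment=1250, vacation=700
Event 3 (withdraw 200 from vacation): vacation: 700 - 200 = 500. Balances: savings=200, brokerage=700, investment=1250, vacation=500
Event 4 (withdraw 250 from investment): investment: 1250 - 250 = 1000. Balances: savings=200, brokerage=700, investment=1000, vacation=500
Event 5 (withdraw 150 from investment): investment: 1000 - 150 = 850. Balances: savings=200, brokerage=700, investment=850, vacation=500
Event 6 (transfer 250 investment -> vacation): investment: 850 - 250 = 600, vacation: 500 + 250 = 750. Balances: savings=200, brokerage=700, investment=600, vacation=750
Event 7 (transfer 300 brokerage -> investment): brokerage: 700 - 300 = 400, investment: 600 + 300 = 900. Balances: savings=200, brokerage=400, investment=900, vacation=750
Event 8 (deposit 200 to savings): savings: 200 + 200 = 400. Balances: savings=400, brokerage=400, investment=900, vacation=750
Event 9 (withdraw 200 from brokerage): brokerage: 400 - 200 = 200. Balances: savings=400, brokerage=200, investment=900, vacation=750
Event 10 (transfer 50 vacation -> savings): vacation: 750 - 50 = 700, savings: 400 + 50 = 450. Balances: savings=450, brokerage=200, investment=900, vacation=700

Final balance of savings: 450

Answer: 450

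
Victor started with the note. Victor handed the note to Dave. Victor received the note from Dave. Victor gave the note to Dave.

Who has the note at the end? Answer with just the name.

Tracking the note through each event:
Start: Victor has the note.
After event 1: Dave has the note.
After event 2: Victor has the note.
After event 3: Dave has the note.

Answer: Dave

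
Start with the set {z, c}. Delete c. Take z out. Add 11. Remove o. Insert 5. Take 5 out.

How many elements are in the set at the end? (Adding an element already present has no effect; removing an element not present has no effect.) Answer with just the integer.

Answer: 1

Derivation:
Tracking the set through each operation:
Start: {c, z}
Event 1 (remove c): removed. Set: {z}
Event 2 (remove z): removed. Set: {}
Event 3 (add 11): added. Set: {11}
Event 4 (remove o): not present, no change. Set: {11}
Event 5 (add 5): added. Set: {11, 5}
Event 6 (remove 5): removed. Set: {11}

Final set: {11} (size 1)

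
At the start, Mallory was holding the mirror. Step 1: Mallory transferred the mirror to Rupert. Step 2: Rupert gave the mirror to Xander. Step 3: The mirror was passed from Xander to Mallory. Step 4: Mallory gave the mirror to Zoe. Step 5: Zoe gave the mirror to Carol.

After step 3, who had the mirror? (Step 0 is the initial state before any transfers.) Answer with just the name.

Tracking the mirror holder through step 3:
After step 0 (start): Mallory
After step 1: Rupert
After step 2: Xander
After step 3: Mallory

At step 3, the holder is Mallory.

Answer: Mallory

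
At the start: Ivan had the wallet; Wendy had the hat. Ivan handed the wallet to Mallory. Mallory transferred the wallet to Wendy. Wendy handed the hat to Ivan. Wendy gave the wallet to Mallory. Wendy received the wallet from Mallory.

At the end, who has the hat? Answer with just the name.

Tracking all object holders:
Start: wallet:Ivan, hat:Wendy
Event 1 (give wallet: Ivan -> Mallory). State: wallet:Mallory, hat:Wendy
Event 2 (give wallet: Mallory -> Wendy). State: wallet:Wendy, hat:Wendy
Event 3 (give hat: Wendy -> Ivan). State: wallet:Wendy, hat:Ivan
Event 4 (give wallet: Wendy -> Mallory). State: wallet:Mallory, hat:Ivan
Event 5 (give wallet: Mallory -> Wendy). State: wallet:Wendy, hat:Ivan

Final state: wallet:Wendy, hat:Ivan
The hat is held by Ivan.

Answer: Ivan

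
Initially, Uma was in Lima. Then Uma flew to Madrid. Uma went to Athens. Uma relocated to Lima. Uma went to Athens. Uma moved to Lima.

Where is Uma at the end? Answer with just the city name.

Answer: Lima

Derivation:
Tracking Uma's location:
Start: Uma is in Lima.
After move 1: Lima -> Madrid. Uma is in Madrid.
After move 2: Madrid -> Athens. Uma is in Athens.
After move 3: Athens -> Lima. Uma is in Lima.
After move 4: Lima -> Athens. Uma is in Athens.
After move 5: Athens -> Lima. Uma is in Lima.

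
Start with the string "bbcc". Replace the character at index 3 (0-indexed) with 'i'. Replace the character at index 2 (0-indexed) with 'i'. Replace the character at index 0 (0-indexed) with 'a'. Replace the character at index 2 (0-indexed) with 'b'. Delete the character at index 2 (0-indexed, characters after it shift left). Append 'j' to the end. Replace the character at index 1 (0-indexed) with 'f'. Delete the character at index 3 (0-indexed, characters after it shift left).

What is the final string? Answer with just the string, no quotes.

Answer: afi

Derivation:
Applying each edit step by step:
Start: "bbcc"
Op 1 (replace idx 3: 'c' -> 'i'): "bbcc" -> "bbci"
Op 2 (replace idx 2: 'c' -> 'i'): "bbci" -> "bbii"
Op 3 (replace idx 0: 'b' -> 'a'): "bbii" -> "abii"
Op 4 (replace idx 2: 'i' -> 'b'): "abii" -> "abbi"
Op 5 (delete idx 2 = 'b'): "abbi" -> "abi"
Op 6 (append 'j'): "abi" -> "abij"
Op 7 (replace idx 1: 'b' -> 'f'): "abij" -> "afij"
Op 8 (delete idx 3 = 'j'): "afij" -> "afi"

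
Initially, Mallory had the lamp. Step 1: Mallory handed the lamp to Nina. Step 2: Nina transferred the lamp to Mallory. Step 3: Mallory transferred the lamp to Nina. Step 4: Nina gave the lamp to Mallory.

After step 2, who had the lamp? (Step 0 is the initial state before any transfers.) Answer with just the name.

Answer: Mallory

Derivation:
Tracking the lamp holder through step 2:
After step 0 (start): Mallory
After step 1: Nina
After step 2: Mallory

At step 2, the holder is Mallory.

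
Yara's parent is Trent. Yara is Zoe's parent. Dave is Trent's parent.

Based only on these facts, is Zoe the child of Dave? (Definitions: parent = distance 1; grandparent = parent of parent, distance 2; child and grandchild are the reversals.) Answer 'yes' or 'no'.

Answer: no

Derivation:
Reconstructing the parent chain from the given facts:
  Dave -> Trent -> Yara -> Zoe
(each arrow means 'parent of the next')
Positions in the chain (0 = top):
  position of Dave: 0
  position of Trent: 1
  position of Yara: 2
  position of Zoe: 3

Zoe is at position 3, Dave is at position 0; signed distance (j - i) = -3.
'child' requires j - i = -1. Actual distance is -3, so the relation does NOT hold.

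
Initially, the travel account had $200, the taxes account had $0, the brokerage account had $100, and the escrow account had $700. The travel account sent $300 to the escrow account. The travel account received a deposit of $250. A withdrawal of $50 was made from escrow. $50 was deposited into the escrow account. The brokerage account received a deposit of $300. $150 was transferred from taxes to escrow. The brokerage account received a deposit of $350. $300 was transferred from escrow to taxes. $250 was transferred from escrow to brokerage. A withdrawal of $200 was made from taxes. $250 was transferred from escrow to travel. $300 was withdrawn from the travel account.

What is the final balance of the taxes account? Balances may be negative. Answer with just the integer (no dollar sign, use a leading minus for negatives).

Tracking account balances step by step:
Start: travel=200, taxes=0, brokerage=100, escrow=700
Event 1 (transfer 300 travel -> escrow): travel: 200 - 300 = -100, escrow: 700 + 300 = 1000. Balances: travel=-100, taxes=0, brokerage=100, escrow=1000
Event 2 (deposit 250 to travel): travel: -100 + 250 = 150. Balances: travel=150, taxes=0, brokerage=100, escrow=1000
Event 3 (withdraw 50 from escrow): escrow: 1000 - 50 = 950. Balances: travel=150, taxes=0, brokerage=100, escrow=950
Event 4 (deposit 50 to escrow): escrow: 950 + 50 = 1000. Balances: travel=150, taxes=0, brokerage=100, escrow=1000
Event 5 (deposit 300 to brokerage): brokerage: 100 + 300 = 400. Balances: travel=150, taxes=0, brokerage=400, escrow=1000
Event 6 (transfer 150 taxes -> escrow): taxes: 0 - 150 = -150, escrow: 1000 + 150 = 1150. Balances: travel=150, taxes=-150, brokerage=400, escrow=1150
Event 7 (deposit 350 to brokerage): brokerage: 400 + 350 = 750. Balances: travel=150, taxes=-150, brokerage=750, escrow=1150
Event 8 (transfer 300 escrow -> taxes): escrow: 1150 - 300 = 850, taxes: -150 + 300 = 150. Balances: travel=150, taxes=150, brokerage=750, escrow=850
Event 9 (transfer 250 escrow -> brokerage): escrow: 850 - 250 = 600, brokerage: 750 + 250 = 1000. Balances: travel=150, taxes=150, brokerage=1000, escrow=600
Event 10 (withdraw 200 from taxes): taxes: 150 - 200 = -50. Balances: travel=150, taxes=-50, brokerage=1000, escrow=600
Event 11 (transfer 250 escrow -> travel): escrow: 600 - 250 = 350, travel: 150 + 250 = 400. Balances: travel=400, taxes=-50, brokerage=1000, escrow=350
Event 12 (withdraw 300 from travel): travel: 400 - 300 = 100. Balances: travel=100, taxes=-50, brokerage=1000, escrow=350

Final balance of taxes: -50

Answer: -50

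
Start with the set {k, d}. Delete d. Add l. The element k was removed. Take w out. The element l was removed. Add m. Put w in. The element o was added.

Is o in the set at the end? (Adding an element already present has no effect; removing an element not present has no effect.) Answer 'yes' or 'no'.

Tracking the set through each operation:
Start: {d, k}
Event 1 (remove d): removed. Set: {k}
Event 2 (add l): added. Set: {k, l}
Event 3 (remove k): removed. Set: {l}
Event 4 (remove w): not present, no change. Set: {l}
Event 5 (remove l): removed. Set: {}
Event 6 (add m): added. Set: {m}
Event 7 (add w): added. Set: {m, w}
Event 8 (add o): added. Set: {m, o, w}

Final set: {m, o, w} (size 3)
o is in the final set.

Answer: yes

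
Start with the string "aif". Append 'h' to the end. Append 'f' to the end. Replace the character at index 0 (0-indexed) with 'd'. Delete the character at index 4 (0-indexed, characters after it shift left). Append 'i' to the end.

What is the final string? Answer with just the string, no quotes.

Answer: difhi

Derivation:
Applying each edit step by step:
Start: "aif"
Op 1 (append 'h'): "aif" -> "aifh"
Op 2 (append 'f'): "aifh" -> "aifhf"
Op 3 (replace idx 0: 'a' -> 'd'): "aifhf" -> "difhf"
Op 4 (delete idx 4 = 'f'): "difhf" -> "difh"
Op 5 (append 'i'): "difh" -> "difhi"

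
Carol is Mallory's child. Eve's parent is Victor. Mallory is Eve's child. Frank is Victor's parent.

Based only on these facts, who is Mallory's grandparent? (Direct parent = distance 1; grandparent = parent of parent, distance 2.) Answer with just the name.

Answer: Victor

Derivation:
Reconstructing the parent chain from the given facts:
  Frank -> Victor -> Eve -> Mallory -> Carol
(each arrow means 'parent of the next')
Positions in the chain (0 = top):
  position of Frank: 0
  position of Victor: 1
  position of Eve: 2
  position of Mallory: 3
  position of Carol: 4

Mallory is at position 3; the grandparent is 2 steps up the chain, i.e. position 1: Victor.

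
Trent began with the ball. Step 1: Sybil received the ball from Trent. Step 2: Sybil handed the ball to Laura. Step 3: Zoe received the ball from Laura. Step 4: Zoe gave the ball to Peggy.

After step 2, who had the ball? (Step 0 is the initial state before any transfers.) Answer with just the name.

Tracking the ball holder through step 2:
After step 0 (start): Trent
After step 1: Sybil
After step 2: Laura

At step 2, the holder is Laura.

Answer: Laura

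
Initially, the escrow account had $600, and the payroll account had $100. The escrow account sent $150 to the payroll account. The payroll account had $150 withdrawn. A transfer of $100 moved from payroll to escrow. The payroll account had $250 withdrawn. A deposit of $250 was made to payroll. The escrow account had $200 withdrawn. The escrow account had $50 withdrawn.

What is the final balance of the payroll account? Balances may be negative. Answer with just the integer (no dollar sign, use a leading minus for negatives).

Tracking account balances step by step:
Start: escrow=600, payroll=100
Event 1 (transfer 150 escrow -> payroll): escrow: 600 - 150 = 450, payroll: 100 + 150 = 250. Balances: escrow=450, payroll=250
Event 2 (withdraw 150 from payroll): payroll: 250 - 150 = 100. Balances: escrow=450, payroll=100
Event 3 (transfer 100 payroll -> escrow): payroll: 100 - 100 = 0, escrow: 450 + 100 = 550. Balances: escrow=550, payroll=0
Event 4 (withdraw 250 from payroll): payroll: 0 - 250 = -250. Balances: escrow=550, payroll=-250
Event 5 (deposit 250 to payroll): payroll: -250 + 250 = 0. Balances: escrow=550, payroll=0
Event 6 (withdraw 200 from escrow): escrow: 550 - 200 = 350. Balances: escrow=350, payroll=0
Event 7 (withdraw 50 from escrow): escrow: 350 - 50 = 300. Balances: escrow=300, payroll=0

Final balance of payroll: 0

Answer: 0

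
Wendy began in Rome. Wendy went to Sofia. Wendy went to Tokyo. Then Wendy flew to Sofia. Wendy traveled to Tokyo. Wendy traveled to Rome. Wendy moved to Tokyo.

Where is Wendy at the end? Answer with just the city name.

Answer: Tokyo

Derivation:
Tracking Wendy's location:
Start: Wendy is in Rome.
After move 1: Rome -> Sofia. Wendy is in Sofia.
After move 2: Sofia -> Tokyo. Wendy is in Tokyo.
After move 3: Tokyo -> Sofia. Wendy is in Sofia.
After move 4: Sofia -> Tokyo. Wendy is in Tokyo.
After move 5: Tokyo -> Rome. Wendy is in Rome.
After move 6: Rome -> Tokyo. Wendy is in Tokyo.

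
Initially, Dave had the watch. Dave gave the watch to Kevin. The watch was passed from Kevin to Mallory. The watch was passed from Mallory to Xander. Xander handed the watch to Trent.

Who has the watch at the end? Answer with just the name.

Answer: Trent

Derivation:
Tracking the watch through each event:
Start: Dave has the watch.
After event 1: Kevin has the watch.
After event 2: Mallory has the watch.
After event 3: Xander has the watch.
After event 4: Trent has the watch.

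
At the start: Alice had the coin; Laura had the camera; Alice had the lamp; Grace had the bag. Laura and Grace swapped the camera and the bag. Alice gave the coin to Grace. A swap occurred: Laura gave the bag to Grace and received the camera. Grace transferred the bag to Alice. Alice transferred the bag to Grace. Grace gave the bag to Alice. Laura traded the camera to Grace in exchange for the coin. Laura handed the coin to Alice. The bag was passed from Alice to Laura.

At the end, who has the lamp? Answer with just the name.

Tracking all object holders:
Start: coin:Alice, camera:Laura, lamp:Alice, bag:Grace
Event 1 (swap camera<->bag: now camera:Grace, bag:Laura). State: coin:Alice, camera:Grace, lamp:Alice, bag:Laura
Event 2 (give coin: Alice -> Grace). State: coin:Grace, camera:Grace, lamp:Alice, bag:Laura
Event 3 (swap bag<->camera: now bag:Grace, camera:Laura). State: coin:Grace, camera:Laura, lamp:Alice, bag:Grace
Event 4 (give bag: Grace -> Alice). State: coin:Grace, camera:Laura, lamp:Alice, bag:Alice
Event 5 (give bag: Alice -> Grace). State: coin:Grace, camera:Laura, lamp:Alice, bag:Grace
Event 6 (give bag: Grace -> Alice). State: coin:Grace, camera:Laura, lamp:Alice, bag:Alice
Event 7 (swap camera<->coin: now camera:Grace, coin:Laura). State: coin:Laura, camera:Grace, lamp:Alice, bag:Alice
Event 8 (give coin: Laura -> Alice). State: coin:Alice, camera:Grace, lamp:Alice, bag:Alice
Event 9 (give bag: Alice -> Laura). State: coin:Alice, camera:Grace, lamp:Alice, bag:Laura

Final state: coin:Alice, camera:Grace, lamp:Alice, bag:Laura
The lamp is held by Alice.

Answer: Alice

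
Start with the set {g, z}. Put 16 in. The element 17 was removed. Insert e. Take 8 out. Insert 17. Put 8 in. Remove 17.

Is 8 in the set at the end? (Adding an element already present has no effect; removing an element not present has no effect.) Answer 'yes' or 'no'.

Answer: yes

Derivation:
Tracking the set through each operation:
Start: {g, z}
Event 1 (add 16): added. Set: {16, g, z}
Event 2 (remove 17): not present, no change. Set: {16, g, z}
Event 3 (add e): added. Set: {16, e, g, z}
Event 4 (remove 8): not present, no change. Set: {16, e, g, z}
Event 5 (add 17): added. Set: {16, 17, e, g, z}
Event 6 (add 8): added. Set: {16, 17, 8, e, g, z}
Event 7 (remove 17): removed. Set: {16, 8, e, g, z}

Final set: {16, 8, e, g, z} (size 5)
8 is in the final set.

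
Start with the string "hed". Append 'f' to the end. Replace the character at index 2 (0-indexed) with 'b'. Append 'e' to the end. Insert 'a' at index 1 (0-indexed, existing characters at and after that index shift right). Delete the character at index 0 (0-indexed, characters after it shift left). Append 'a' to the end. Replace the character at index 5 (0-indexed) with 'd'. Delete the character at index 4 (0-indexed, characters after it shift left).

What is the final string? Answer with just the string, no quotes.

Applying each edit step by step:
Start: "hed"
Op 1 (append 'f'): "hed" -> "hedf"
Op 2 (replace idx 2: 'd' -> 'b'): "hedf" -> "hebf"
Op 3 (append 'e'): "hebf" -> "hebfe"
Op 4 (insert 'a' at idx 1): "hebfe" -> "haebfe"
Op 5 (delete idx 0 = 'h'): "haebfe" -> "aebfe"
Op 6 (append 'a'): "aebfe" -> "aebfea"
Op 7 (replace idx 5: 'a' -> 'd'): "aebfea" -> "aebfed"
Op 8 (delete idx 4 = 'e'): "aebfed" -> "aebfd"

Answer: aebfd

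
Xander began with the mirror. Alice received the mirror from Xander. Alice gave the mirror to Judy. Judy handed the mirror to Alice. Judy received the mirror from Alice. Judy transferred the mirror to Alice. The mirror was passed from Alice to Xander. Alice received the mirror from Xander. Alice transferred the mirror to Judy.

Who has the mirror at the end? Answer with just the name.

Tracking the mirror through each event:
Start: Xander has the mirror.
After event 1: Alice has the mirror.
After event 2: Judy has the mirror.
After event 3: Alice has the mirror.
After event 4: Judy has the mirror.
After event 5: Alice has the mirror.
After event 6: Xander has the mirror.
After event 7: Alice has the mirror.
After event 8: Judy has the mirror.

Answer: Judy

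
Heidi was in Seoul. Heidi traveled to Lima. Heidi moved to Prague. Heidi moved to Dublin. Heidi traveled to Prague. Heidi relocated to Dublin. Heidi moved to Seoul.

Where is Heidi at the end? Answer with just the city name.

Tracking Heidi's location:
Start: Heidi is in Seoul.
After move 1: Seoul -> Lima. Heidi is in Lima.
After move 2: Lima -> Prague. Heidi is in Prague.
After move 3: Prague -> Dublin. Heidi is in Dublin.
After move 4: Dublin -> Prague. Heidi is in Prague.
After move 5: Prague -> Dublin. Heidi is in Dublin.
After move 6: Dublin -> Seoul. Heidi is in Seoul.

Answer: Seoul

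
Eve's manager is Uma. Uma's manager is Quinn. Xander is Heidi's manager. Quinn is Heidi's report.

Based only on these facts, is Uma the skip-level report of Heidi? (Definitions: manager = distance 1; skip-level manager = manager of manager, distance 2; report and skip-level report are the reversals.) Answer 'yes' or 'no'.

Answer: yes

Derivation:
Reconstructing the manager chain from the given facts:
  Xander -> Heidi -> Quinn -> Uma -> Eve
(each arrow means 'manager of the next')
Positions in the chain (0 = top):
  position of Xander: 0
  position of Heidi: 1
  position of Quinn: 2
  position of Uma: 3
  position of Eve: 4

Uma is at position 3, Heidi is at position 1; signed distance (j - i) = -2.
'skip-level report' requires j - i = -2. Actual distance is -2, so the relation HOLDS.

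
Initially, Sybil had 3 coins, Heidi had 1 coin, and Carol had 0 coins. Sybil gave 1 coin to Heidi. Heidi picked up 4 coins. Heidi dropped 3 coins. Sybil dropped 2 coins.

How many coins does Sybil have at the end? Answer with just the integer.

Tracking counts step by step:
Start: Sybil=3, Heidi=1, Carol=0
Event 1 (Sybil -> Heidi, 1): Sybil: 3 -> 2, Heidi: 1 -> 2. State: Sybil=2, Heidi=2, Carol=0
Event 2 (Heidi +4): Heidi: 2 -> 6. State: Sybil=2, Heidi=6, Carol=0
Event 3 (Heidi -3): Heidi: 6 -> 3. State: Sybil=2, Heidi=3, Carol=0
Event 4 (Sybil -2): Sybil: 2 -> 0. State: Sybil=0, Heidi=3, Carol=0

Sybil's final count: 0

Answer: 0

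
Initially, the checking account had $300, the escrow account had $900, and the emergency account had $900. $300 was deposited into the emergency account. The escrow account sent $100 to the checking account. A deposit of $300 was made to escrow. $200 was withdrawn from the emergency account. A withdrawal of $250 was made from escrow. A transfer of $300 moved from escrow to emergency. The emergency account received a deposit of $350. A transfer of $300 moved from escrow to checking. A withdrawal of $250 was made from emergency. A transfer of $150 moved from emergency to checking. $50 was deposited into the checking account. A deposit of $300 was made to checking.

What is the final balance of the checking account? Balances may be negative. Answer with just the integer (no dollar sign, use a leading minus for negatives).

Answer: 1200

Derivation:
Tracking account balances step by step:
Start: checking=300, escrow=900, emergency=900
Event 1 (deposit 300 to emergency): emergency: 900 + 300 = 1200. Balances: checking=300, escrow=900, emergency=1200
Event 2 (transfer 100 escrow -> checking): escrow: 900 - 100 = 800, checking: 300 + 100 = 400. Balances: checking=400, escrow=800, emergency=1200
Event 3 (deposit 300 to escrow): escrow: 800 + 300 = 1100. Balances: checking=400, escrow=1100, emergency=1200
Event 4 (withdraw 200 from emergency): emergency: 1200 - 200 = 1000. Balances: checking=400, escrow=1100, emergency=1000
Event 5 (withdraw 250 from escrow): escrow: 1100 - 250 = 850. Balances: checking=400, escrow=850, emergency=1000
Event 6 (transfer 300 escrow -> emergency): escrow: 850 - 300 = 550, emergency: 1000 + 300 = 1300. Balances: checking=400, escrow=550, emergency=1300
Event 7 (deposit 350 to emergency): emergency: 1300 + 350 = 1650. Balances: checking=400, escrow=550, emergency=1650
Event 8 (transfer 300 escrow -> checking): escrow: 550 - 300 = 250, checking: 400 + 300 = 700. Balances: checking=700, escrow=250, emergency=1650
Event 9 (withdraw 250 from emergency): emergency: 1650 - 250 = 1400. Balances: checking=700, escrow=250, emergency=1400
Event 10 (transfer 150 emergency -> checking): emergency: 1400 - 150 = 1250, checking: 700 + 150 = 850. Balances: checking=850, escrow=250, emergency=1250
Event 11 (deposit 50 to checking): checking: 850 + 50 = 900. Balances: checking=900, escrow=250, emergency=1250
Event 12 (deposit 300 to checking): checking: 900 + 300 = 1200. Balances: checking=1200, escrow=250, emergency=1250

Final balance of checking: 1200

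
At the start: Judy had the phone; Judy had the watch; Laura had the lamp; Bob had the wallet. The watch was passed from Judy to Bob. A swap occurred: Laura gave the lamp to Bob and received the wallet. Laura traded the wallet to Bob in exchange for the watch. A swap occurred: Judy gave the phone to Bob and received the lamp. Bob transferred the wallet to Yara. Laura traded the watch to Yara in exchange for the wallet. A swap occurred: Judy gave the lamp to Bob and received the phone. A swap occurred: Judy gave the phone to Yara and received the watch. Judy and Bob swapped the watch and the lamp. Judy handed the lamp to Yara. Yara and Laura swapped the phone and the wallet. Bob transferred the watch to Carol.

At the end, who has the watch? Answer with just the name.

Answer: Carol

Derivation:
Tracking all object holders:
Start: phone:Judy, watch:Judy, lamp:Laura, wallet:Bob
Event 1 (give watch: Judy -> Bob). State: phone:Judy, watch:Bob, lamp:Laura, wallet:Bob
Event 2 (swap lamp<->wallet: now lamp:Bob, wallet:Laura). State: phone:Judy, watch:Bob, lamp:Bob, wallet:Laura
Event 3 (swap wallet<->watch: now wallet:Bob, watch:Laura). State: phone:Judy, watch:Laura, lamp:Bob, wallet:Bob
Event 4 (swap phone<->lamp: now phone:Bob, lamp:Judy). State: phone:Bob, watch:Laura, lamp:Judy, wallet:Bob
Event 5 (give wallet: Bob -> Yara). State: phone:Bob, watch:Laura, lamp:Judy, wallet:Yara
Event 6 (swap watch<->wallet: now watch:Yara, wallet:Laura). State: phone:Bob, watch:Yara, lamp:Judy, wallet:Laura
Event 7 (swap lamp<->phone: now lamp:Bob, phone:Judy). State: phone:Judy, watch:Yara, lamp:Bob, wallet:Laura
Event 8 (swap phone<->watch: now phone:Yara, watch:Judy). State: phone:Yara, watch:Judy, lamp:Bob, wallet:Laura
Event 9 (swap watch<->lamp: now watch:Bob, lamp:Judy). State: phone:Yara, watch:Bob, lamp:Judy, wallet:Laura
Event 10 (give lamp: Judy -> Yara). State: phone:Yara, watch:Bob, lamp:Yara, wallet:Laura
Event 11 (swap phone<->wallet: now phone:Laura, wallet:Yara). State: phone:Laura, watch:Bob, lamp:Yara, wallet:Yara
Event 12 (give watch: Bob -> Carol). State: phone:Laura, watch:Carol, lamp:Yara, wallet:Yara

Final state: phone:Laura, watch:Carol, lamp:Yara, wallet:Yara
The watch is held by Carol.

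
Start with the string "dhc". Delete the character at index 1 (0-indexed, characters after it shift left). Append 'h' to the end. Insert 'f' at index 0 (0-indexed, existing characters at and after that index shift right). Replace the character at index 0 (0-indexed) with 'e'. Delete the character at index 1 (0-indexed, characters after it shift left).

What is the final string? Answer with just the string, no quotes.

Applying each edit step by step:
Start: "dhc"
Op 1 (delete idx 1 = 'h'): "dhc" -> "dc"
Op 2 (append 'h'): "dc" -> "dch"
Op 3 (insert 'f' at idx 0): "dch" -> "fdch"
Op 4 (replace idx 0: 'f' -> 'e'): "fdch" -> "edch"
Op 5 (delete idx 1 = 'd'): "edch" -> "ech"

Answer: ech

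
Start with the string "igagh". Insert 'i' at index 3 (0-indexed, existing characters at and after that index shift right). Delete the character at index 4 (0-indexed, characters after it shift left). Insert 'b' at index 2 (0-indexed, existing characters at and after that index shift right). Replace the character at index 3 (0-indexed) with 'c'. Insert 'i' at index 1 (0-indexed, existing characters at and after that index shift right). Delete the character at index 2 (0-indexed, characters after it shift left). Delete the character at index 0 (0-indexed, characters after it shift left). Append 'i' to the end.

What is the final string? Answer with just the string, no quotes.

Answer: ibcihi

Derivation:
Applying each edit step by step:
Start: "igagh"
Op 1 (insert 'i' at idx 3): "igagh" -> "igaigh"
Op 2 (delete idx 4 = 'g'): "igaigh" -> "igaih"
Op 3 (insert 'b' at idx 2): "igaih" -> "igbaih"
Op 4 (replace idx 3: 'a' -> 'c'): "igbaih" -> "igbcih"
Op 5 (insert 'i' at idx 1): "igbcih" -> "iigbcih"
Op 6 (delete idx 2 = 'g'): "iigbcih" -> "iibcih"
Op 7 (delete idx 0 = 'i'): "iibcih" -> "ibcih"
Op 8 (append 'i'): "ibcih" -> "ibcihi"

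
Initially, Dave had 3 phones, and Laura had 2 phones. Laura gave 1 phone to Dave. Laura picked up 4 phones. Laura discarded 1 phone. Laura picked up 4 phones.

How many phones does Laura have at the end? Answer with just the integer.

Answer: 8

Derivation:
Tracking counts step by step:
Start: Dave=3, Laura=2
Event 1 (Laura -> Dave, 1): Laura: 2 -> 1, Dave: 3 -> 4. State: Dave=4, Laura=1
Event 2 (Laura +4): Laura: 1 -> 5. State: Dave=4, Laura=5
Event 3 (Laura -1): Laura: 5 -> 4. State: Dave=4, Laura=4
Event 4 (Laura +4): Laura: 4 -> 8. State: Dave=4, Laura=8

Laura's final count: 8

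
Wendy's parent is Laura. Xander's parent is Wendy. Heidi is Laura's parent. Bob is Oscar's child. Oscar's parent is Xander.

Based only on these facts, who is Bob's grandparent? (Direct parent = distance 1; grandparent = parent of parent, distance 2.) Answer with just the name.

Answer: Xander

Derivation:
Reconstructing the parent chain from the given facts:
  Heidi -> Laura -> Wendy -> Xander -> Oscar -> Bob
(each arrow means 'parent of the next')
Positions in the chain (0 = top):
  position of Heidi: 0
  position of Laura: 1
  position of Wendy: 2
  position of Xander: 3
  position of Oscar: 4
  position of Bob: 5

Bob is at position 5; the grandparent is 2 steps up the chain, i.e. position 3: Xander.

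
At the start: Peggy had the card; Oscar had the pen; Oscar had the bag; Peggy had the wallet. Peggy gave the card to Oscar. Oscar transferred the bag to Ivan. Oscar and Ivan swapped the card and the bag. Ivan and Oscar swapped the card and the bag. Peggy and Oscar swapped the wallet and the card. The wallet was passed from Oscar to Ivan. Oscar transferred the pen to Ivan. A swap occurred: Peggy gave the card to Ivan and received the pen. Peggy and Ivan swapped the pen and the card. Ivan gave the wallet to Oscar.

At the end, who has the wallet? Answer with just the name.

Answer: Oscar

Derivation:
Tracking all object holders:
Start: card:Peggy, pen:Oscar, bag:Oscar, wallet:Peggy
Event 1 (give card: Peggy -> Oscar). State: card:Oscar, pen:Oscar, bag:Oscar, wallet:Peggy
Event 2 (give bag: Oscar -> Ivan). State: card:Oscar, pen:Oscar, bag:Ivan, wallet:Peggy
Event 3 (swap card<->bag: now card:Ivan, bag:Oscar). State: card:Ivan, pen:Oscar, bag:Oscar, wallet:Peggy
Event 4 (swap card<->bag: now card:Oscar, bag:Ivan). State: card:Oscar, pen:Oscar, bag:Ivan, wallet:Peggy
Event 5 (swap wallet<->card: now wallet:Oscar, card:Peggy). State: card:Peggy, pen:Oscar, bag:Ivan, wallet:Oscar
Event 6 (give wallet: Oscar -> Ivan). State: card:Peggy, pen:Oscar, bag:Ivan, wallet:Ivan
Event 7 (give pen: Oscar -> Ivan). State: card:Peggy, pen:Ivan, bag:Ivan, wallet:Ivan
Event 8 (swap card<->pen: now card:Ivan, pen:Peggy). State: card:Ivan, pen:Peggy, bag:Ivan, wallet:Ivan
Event 9 (swap pen<->card: now pen:Ivan, card:Peggy). State: card:Peggy, pen:Ivan, bag:Ivan, wallet:Ivan
Event 10 (give wallet: Ivan -> Oscar). State: card:Peggy, pen:Ivan, bag:Ivan, wallet:Oscar

Final state: card:Peggy, pen:Ivan, bag:Ivan, wallet:Oscar
The wallet is held by Oscar.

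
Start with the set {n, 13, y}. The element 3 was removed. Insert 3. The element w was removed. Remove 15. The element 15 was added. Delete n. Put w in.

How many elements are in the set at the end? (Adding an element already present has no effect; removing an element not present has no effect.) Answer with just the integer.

Answer: 5

Derivation:
Tracking the set through each operation:
Start: {13, n, y}
Event 1 (remove 3): not present, no change. Set: {13, n, y}
Event 2 (add 3): added. Set: {13, 3, n, y}
Event 3 (remove w): not present, no change. Set: {13, 3, n, y}
Event 4 (remove 15): not present, no change. Set: {13, 3, n, y}
Event 5 (add 15): added. Set: {13, 15, 3, n, y}
Event 6 (remove n): removed. Set: {13, 15, 3, y}
Event 7 (add w): added. Set: {13, 15, 3, w, y}

Final set: {13, 15, 3, w, y} (size 5)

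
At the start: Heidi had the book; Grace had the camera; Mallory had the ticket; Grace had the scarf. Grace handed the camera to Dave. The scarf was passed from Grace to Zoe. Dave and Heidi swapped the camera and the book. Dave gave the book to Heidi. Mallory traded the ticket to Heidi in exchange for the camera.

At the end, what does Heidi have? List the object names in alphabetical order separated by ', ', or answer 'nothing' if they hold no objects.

Answer: book, ticket

Derivation:
Tracking all object holders:
Start: book:Heidi, camera:Grace, ticket:Mallory, scarf:Grace
Event 1 (give camera: Grace -> Dave). State: book:Heidi, camera:Dave, ticket:Mallory, scarf:Grace
Event 2 (give scarf: Grace -> Zoe). State: book:Heidi, camera:Dave, ticket:Mallory, scarf:Zoe
Event 3 (swap camera<->book: now camera:Heidi, book:Dave). State: book:Dave, camera:Heidi, ticket:Mallory, scarf:Zoe
Event 4 (give book: Dave -> Heidi). State: book:Heidi, camera:Heidi, ticket:Mallory, scarf:Zoe
Event 5 (swap ticket<->camera: now ticket:Heidi, camera:Mallory). State: book:Heidi, camera:Mallory, ticket:Heidi, scarf:Zoe

Final state: book:Heidi, camera:Mallory, ticket:Heidi, scarf:Zoe
Heidi holds: book, ticket.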